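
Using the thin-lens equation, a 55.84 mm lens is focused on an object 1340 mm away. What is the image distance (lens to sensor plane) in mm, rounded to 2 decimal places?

1/dᵢ = 1/f − 1/dₒ = 1/55.84 − 1/1340 = 0.0171620 mm⁻¹.
dᵢ = 1/0.0171620 ≈ 58.2681 mm.

58.27 mm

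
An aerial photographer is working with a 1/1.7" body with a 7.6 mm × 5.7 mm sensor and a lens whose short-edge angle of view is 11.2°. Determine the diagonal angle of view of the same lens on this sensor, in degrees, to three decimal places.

18.562°

From the short-edge AOV: f = 5.7 / (2·tan(5.6°)) = 5.7 / 0.19610 ≈ 29.0665 mm.
Sensor diagonal = √(7.6² + 5.7²) = √90.2500 ≈ 9.5000 mm.
Diagonal AOV = 2·arctan(9.5000 / (2 × 29.0665)) = 2·arctan(0.16342) ≈ 18.5623°.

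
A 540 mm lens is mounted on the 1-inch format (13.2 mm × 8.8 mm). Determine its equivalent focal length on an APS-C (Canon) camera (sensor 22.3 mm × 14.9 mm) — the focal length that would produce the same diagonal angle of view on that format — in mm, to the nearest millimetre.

913 mm

Sensor diagonal = √(13.2² + 8.8²) = √251.6800 ≈ 15.8644 mm.
Sensor diagonal = √(22.3² + 14.9²) = √719.3000 ≈ 26.8198 mm.
Equal angle of view means equal diagonal/f ratio, so f₂ = f₁ · (diagonal₂/diagonal₁) = 540 × 26.8198/15.8644.
f₂ = 540 × 1.69056 ≈ 912.903 mm.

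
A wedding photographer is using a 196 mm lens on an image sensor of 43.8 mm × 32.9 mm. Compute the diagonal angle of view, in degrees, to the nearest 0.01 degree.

15.91°

Sensor diagonal = √(43.8² + 32.9²) = √3000.8500 ≈ 54.7800 mm.
Angle of view α = 2·arctan(d/2f) with d = 54.7800 mm and f = 196 mm.
d/2f = 0.13974; arctan(0.13974) ≈ 7.9553°, so α ≈ 15.9106°.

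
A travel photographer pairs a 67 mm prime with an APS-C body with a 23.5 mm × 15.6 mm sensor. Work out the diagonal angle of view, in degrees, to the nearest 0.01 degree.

23.77°

Sensor diagonal = √(23.5² + 15.6²) = √795.6100 ≈ 28.2066 mm.
Angle of view α = 2·arctan(d/2f) with d = 28.2066 mm and f = 67 mm.
d/2f = 0.21050; arctan(0.21050) ≈ 11.8870°, so α ≈ 23.7741°.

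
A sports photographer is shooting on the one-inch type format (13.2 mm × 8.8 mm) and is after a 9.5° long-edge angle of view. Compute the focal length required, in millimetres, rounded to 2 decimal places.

79.43 mm

From α = 2·arctan(w/2f) we get f = w / (2·tan(α/2)).
With w = 13.2 mm and α/2 = 4.75°, tan(α/2) ≈ 0.08309, so f ≈ 13.2 / 0.16619 ≈ 79.4285 mm.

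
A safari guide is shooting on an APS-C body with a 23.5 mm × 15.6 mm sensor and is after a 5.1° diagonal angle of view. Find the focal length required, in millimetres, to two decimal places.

316.68 mm

Sensor diagonal = √(23.5² + 15.6²) = √795.6100 ≈ 28.2066 mm.
From α = 2·arctan(d/2f) we get f = d / (2·tan(α/2)).
With d = 28.2066 mm and α/2 = 2.55°, tan(α/2) ≈ 0.04454, so f ≈ 28.2066 / 0.08907 ≈ 316.6764 mm.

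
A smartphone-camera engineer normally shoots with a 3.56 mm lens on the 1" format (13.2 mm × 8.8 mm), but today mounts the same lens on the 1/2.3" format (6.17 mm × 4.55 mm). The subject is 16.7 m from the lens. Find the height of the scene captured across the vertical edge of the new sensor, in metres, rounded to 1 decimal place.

The focal length stays 3.56 mm; the relevant sensor dimension is now h = 4.55 mm. Object distance dₒ = 16.7 m = 16700 mm.
Thin-lens field height W = h·(dₒ − f)/f = 4.55 × (16700 − 3.56)/3.56 ≈ 21339.551 mm = 21.3396 m.

21.3 m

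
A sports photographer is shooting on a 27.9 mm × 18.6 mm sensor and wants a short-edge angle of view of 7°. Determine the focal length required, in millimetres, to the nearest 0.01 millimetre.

152.05 mm

From α = 2·arctan(h/2f) we get f = h / (2·tan(α/2)).
With h = 18.6 mm and α/2 = 3.5°, tan(α/2) ≈ 0.06116, so f ≈ 18.6 / 0.12233 ≈ 152.0537 mm.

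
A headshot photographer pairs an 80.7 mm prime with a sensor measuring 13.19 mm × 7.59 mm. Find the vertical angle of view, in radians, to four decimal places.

0.0940 rad

Angle of view α = 2·arctan(h/2f) with h = 7.59 mm and f = 80.7 mm.
h/2f = 0.04703; arctan(0.04703) ≈ 0.0470 rad, so α ≈ 0.0940 rad.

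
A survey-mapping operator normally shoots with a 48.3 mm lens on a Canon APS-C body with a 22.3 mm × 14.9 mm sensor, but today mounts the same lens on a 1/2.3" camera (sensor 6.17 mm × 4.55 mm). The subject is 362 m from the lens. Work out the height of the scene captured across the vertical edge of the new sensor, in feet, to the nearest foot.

112 ft

The focal length stays 48.3 mm; the relevant sensor dimension is now h = 4.55 mm. Object distance dₒ = 362 m = 362000 mm.
Thin-lens field height W = h·(dₒ − f)/f = 4.55 × (362000 − 48.3)/48.3 ≈ 34096.899 mm = 34096.899/304.8 ft = 111.866 ft.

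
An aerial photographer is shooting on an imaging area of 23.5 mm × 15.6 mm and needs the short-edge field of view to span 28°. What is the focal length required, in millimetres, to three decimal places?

From α = 2·arctan(h/2f) we get f = h / (2·tan(α/2)).
With h = 15.6 mm and α/2 = 14°, tan(α/2) ≈ 0.24933, so f ≈ 15.6 / 0.49866 ≈ 31.2841 mm.

31.284 mm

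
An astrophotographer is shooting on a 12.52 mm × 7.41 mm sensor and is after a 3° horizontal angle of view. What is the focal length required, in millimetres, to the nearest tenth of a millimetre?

From α = 2·arctan(w/2f) we get f = w / (2·tan(α/2)).
With w = 12.52 mm and α/2 = 1.5°, tan(α/2) ≈ 0.02619, so f ≈ 12.52 / 0.05237 ≈ 239.0598 mm.

239.1 mm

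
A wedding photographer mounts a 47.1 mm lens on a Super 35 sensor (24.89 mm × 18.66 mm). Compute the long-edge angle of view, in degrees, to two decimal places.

Angle of view α = 2·arctan(w/2f) with w = 24.89 mm and f = 47.1 mm.
w/2f = 0.26423; arctan(0.26423) ≈ 14.8007°, so α ≈ 29.6015°.

29.60°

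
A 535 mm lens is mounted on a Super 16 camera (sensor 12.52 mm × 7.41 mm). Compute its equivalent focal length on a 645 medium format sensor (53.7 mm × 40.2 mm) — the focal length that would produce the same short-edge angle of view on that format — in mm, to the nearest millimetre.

2902 mm

Equal angle of view means equal height/f ratio, so f₂ = f₁ · (height₂/height₁) = 535 × 40.2/7.41.
f₂ = 535 × 5.42510 ≈ 2902.429 mm.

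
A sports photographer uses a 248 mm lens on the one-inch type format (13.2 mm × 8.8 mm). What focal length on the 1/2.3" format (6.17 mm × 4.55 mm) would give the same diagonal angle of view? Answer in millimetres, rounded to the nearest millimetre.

120 mm

Sensor diagonal = √(13.2² + 8.8²) = √251.6800 ≈ 15.8644 mm.
Sensor diagonal = √(6.17² + 4.55²) = √58.7714 ≈ 7.6663 mm.
Equal angle of view means equal diagonal/f ratio, so f₂ = f₁ · (diagonal₂/diagonal₁) = 248 × 7.6663/15.8644.
f₂ = 248 × 0.48324 ≈ 119.842 mm.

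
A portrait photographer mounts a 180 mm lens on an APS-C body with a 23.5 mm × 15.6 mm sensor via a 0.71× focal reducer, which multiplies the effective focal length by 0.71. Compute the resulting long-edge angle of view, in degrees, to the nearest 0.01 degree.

Effective focal length f = 180 × 0.71 = 127.8 mm.
α = 2·arctan(23.5 / (2 × 127.8)) = 2·arctan(0.09194) ≈ 10.5061°.

10.51°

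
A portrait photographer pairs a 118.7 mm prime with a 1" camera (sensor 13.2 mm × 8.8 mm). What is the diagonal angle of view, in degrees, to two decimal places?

Sensor diagonal = √(13.2² + 8.8²) = √251.6800 ≈ 15.8644 mm.
Angle of view α = 2·arctan(d/2f) with d = 15.8644 mm and f = 118.7 mm.
d/2f = 0.06683; arctan(0.06683) ≈ 3.8231°, so α ≈ 7.6463°.

7.65°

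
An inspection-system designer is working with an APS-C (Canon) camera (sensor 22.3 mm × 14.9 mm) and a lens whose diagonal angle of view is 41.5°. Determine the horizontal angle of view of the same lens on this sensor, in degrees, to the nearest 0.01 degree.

Sensor diagonal = √(22.3² + 14.9²) = √719.3000 ≈ 26.8198 mm.
From the diagonal AOV: f = 26.8198 / (2·tan(20.75°)) = 26.8198 / 0.75773 ≈ 35.3948 mm.
Horizontal AOV = 2·arctan(22.3 / (2 × 35.3948)) = 2·arctan(0.31502) ≈ 34.9707°.

34.97°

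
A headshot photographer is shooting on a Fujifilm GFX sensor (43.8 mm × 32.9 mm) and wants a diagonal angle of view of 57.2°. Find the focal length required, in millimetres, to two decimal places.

50.24 mm

Sensor diagonal = √(43.8² + 32.9²) = √3000.8500 ≈ 54.7800 mm.
From α = 2·arctan(d/2f) we get f = d / (2·tan(α/2)).
With d = 54.7800 mm and α/2 = 28.6°, tan(α/2) ≈ 0.54522, so f ≈ 54.7800 / 1.09044 ≈ 50.2368 mm.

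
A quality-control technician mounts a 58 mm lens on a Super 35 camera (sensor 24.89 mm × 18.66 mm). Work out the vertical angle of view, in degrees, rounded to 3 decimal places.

18.277°

Angle of view α = 2·arctan(h/2f) with h = 18.66 mm and f = 58 mm.
h/2f = 0.16086; arctan(0.16086) ≈ 9.1384°, so α ≈ 18.2769°.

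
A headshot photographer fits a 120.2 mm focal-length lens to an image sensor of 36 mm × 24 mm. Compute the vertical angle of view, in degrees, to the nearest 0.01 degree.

Angle of view α = 2·arctan(h/2f) with h = 24 mm and f = 120.2 mm.
h/2f = 0.09983; arctan(0.09983) ≈ 5.7012°, so α ≈ 11.4023°.

11.40°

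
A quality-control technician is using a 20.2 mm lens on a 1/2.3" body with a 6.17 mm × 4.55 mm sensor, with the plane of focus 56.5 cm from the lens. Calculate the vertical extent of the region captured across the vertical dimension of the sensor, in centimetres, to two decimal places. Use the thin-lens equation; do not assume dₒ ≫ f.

dₒ: 56.5 cm = 565 mm.
Similar triangles through the lens centre give W/dₒ = h/dᵢ; with 1/f = 1/dₒ + 1/dᵢ this gives W = h·(dₒ − f)/f.
W = 4.55 mm × (565 − 20.2) / 20.2 = 4.55 × 26.9703 ≈ 122.715 mm = 12.2715 cm.

12.27 cm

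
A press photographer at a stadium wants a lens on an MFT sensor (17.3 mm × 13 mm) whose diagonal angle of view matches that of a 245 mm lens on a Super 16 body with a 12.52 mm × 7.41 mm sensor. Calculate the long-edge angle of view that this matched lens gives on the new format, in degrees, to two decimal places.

2.72°

Sensor diagonal = √(12.52² + 7.41²) = √211.6585 ≈ 14.5485 mm.
Sensor diagonal = √(17.3² + 13²) = √468.2900 ≈ 21.6400 mm.
Equal diagonal AOV ⇒ f₂ = f₁ · 21.6400/14.5485 = 245 × 1.48744 ≈ 364.4229 mm.
Long-edge AOV on the new format = 2·arctan(17.3 / (2 × 364.4229)) = 2·arctan(0.02374) ≈ 2.7195°.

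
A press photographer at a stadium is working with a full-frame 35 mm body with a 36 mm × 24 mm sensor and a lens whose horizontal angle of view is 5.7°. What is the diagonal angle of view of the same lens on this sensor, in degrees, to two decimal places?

6.85°

From the horizontal AOV: f = 36 / (2·tan(2.85°)) = 36 / 0.09957 ≈ 361.5696 mm.
Sensor diagonal = √(36² + 24²) = √1872.0000 ≈ 43.2666 mm.
Diagonal AOV = 2·arctan(43.2666 / (2 × 361.5696)) = 2·arctan(0.05983) ≈ 6.8480°.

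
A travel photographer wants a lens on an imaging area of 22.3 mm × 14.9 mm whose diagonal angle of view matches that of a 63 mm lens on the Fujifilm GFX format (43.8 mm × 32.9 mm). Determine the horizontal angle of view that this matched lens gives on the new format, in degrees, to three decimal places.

39.749°

Sensor diagonal = √(43.8² + 32.9²) = √3000.8500 ≈ 54.7800 mm.
Sensor diagonal = √(22.3² + 14.9²) = √719.3000 ≈ 26.8198 mm.
Equal diagonal AOV ⇒ f₂ = f₁ · 26.8198/54.7800 = 63 × 0.48959 ≈ 30.8442 mm.
Horizontal AOV on the new format = 2·arctan(22.3 / (2 × 30.8442)) = 2·arctan(0.36149) ≈ 39.7493°.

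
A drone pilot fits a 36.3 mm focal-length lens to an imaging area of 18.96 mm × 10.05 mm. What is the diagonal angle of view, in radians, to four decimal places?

0.5748 rad

Sensor diagonal = √(18.96² + 10.05²) = √460.4841 ≈ 21.4589 mm.
Angle of view α = 2·arctan(d/2f) with d = 21.4589 mm and f = 36.3 mm.
d/2f = 0.29558; arctan(0.29558) ≈ 0.2874 rad, so α ≈ 0.5748 rad.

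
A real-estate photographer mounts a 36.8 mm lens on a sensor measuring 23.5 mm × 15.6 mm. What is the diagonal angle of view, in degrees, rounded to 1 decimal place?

41.9°

Sensor diagonal = √(23.5² + 15.6²) = √795.6100 ≈ 28.2066 mm.
Angle of view α = 2·arctan(d/2f) with d = 28.2066 mm and f = 36.8 mm.
d/2f = 0.38324; arctan(0.38324) ≈ 20.9689°, so α ≈ 41.9378°.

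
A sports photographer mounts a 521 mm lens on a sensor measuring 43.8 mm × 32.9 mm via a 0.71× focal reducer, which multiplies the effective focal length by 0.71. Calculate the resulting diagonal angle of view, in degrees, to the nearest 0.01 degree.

8.47°

Effective focal length f = 521 × 0.71 = 369.91 mm.
Sensor diagonal = √(43.8² + 32.9²) = √3000.8500 ≈ 54.7800 mm.
α = 2·arctan(54.780 / (2 × 369.91)) = 2·arctan(0.07405) ≈ 8.4695°.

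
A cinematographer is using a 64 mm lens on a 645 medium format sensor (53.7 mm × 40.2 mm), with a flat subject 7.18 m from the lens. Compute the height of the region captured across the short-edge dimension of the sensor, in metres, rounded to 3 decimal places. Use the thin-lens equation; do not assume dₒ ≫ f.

4.470 m

dₒ: 7.18 m = 7180 mm.
Similar triangles through the lens centre give W/dₒ = h/dᵢ; with 1/f = 1/dₒ + 1/dᵢ this gives W = h·(dₒ − f)/f.
W = 40.2 mm × (7180 − 64) / 64 = 40.2 × 111.1875 ≈ 4469.738 mm = 4.46974 m.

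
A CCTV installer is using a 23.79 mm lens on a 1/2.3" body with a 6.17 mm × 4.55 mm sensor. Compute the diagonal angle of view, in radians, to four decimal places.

0.3195 rad

Sensor diagonal = √(6.17² + 4.55²) = √58.7714 ≈ 7.6663 mm.
Angle of view α = 2·arctan(d/2f) with d = 7.6663 mm and f = 23.79 mm.
d/2f = 0.16112; arctan(0.16112) ≈ 0.1598 rad, so α ≈ 0.3195 rad.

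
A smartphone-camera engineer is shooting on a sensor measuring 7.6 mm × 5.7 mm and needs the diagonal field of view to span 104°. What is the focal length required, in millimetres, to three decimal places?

Sensor diagonal = √(7.6² + 5.7²) = √90.2500 ≈ 9.5000 mm.
From α = 2·arctan(d/2f) we get f = d / (2·tan(α/2)).
With d = 9.5000 mm and α/2 = 52°, tan(α/2) ≈ 1.27994, so f ≈ 9.5000 / 2.55988 ≈ 3.7111 mm.

3.711 mm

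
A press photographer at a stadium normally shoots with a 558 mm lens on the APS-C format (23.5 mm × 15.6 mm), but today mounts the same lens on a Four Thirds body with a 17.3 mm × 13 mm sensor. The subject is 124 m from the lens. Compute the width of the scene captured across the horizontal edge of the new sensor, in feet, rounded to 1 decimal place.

The focal length stays 558 mm; the relevant sensor dimension is now w = 17.3 mm. Object distance dₒ = 124 m = 124000 mm.
Thin-lens field width W = w·(dₒ − f)/f = 17.3 × (124000 − 558)/558 ≈ 3827.144 mm = 3827.144/304.8 ft = 12.5562 ft.

12.6 ft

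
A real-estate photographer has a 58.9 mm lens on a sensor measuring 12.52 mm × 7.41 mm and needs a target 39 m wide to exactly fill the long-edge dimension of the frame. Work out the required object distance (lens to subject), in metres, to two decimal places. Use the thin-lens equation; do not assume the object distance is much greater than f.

183.53 m

W: 39 m = 39000 mm.
Magnification m = w/W = dᵢ/dₒ; combined with 1/f = 1/dₒ + 1/dᵢ this gives dₒ = f·(1 + W/w).
dₒ = 58.9 mm × (1 + 39000/12.52) = 58.9 × 3116.0160 ≈ 183533.341 mm = 183.533 m.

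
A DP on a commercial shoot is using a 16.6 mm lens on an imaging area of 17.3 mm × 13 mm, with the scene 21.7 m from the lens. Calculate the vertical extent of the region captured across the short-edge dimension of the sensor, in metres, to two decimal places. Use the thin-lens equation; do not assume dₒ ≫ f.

dₒ: 21.7 m = 21700 mm.
Similar triangles through the lens centre give W/dₒ = h/dᵢ; with 1/f = 1/dₒ + 1/dᵢ this gives W = h·(dₒ − f)/f.
W = 13 mm × (21700 − 16.6) / 16.6 = 13 × 1306.2289 ≈ 16980.976 mm = 16.981 m.

16.98 m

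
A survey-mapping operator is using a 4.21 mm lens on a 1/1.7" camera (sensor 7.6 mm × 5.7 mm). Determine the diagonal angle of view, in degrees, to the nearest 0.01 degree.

Sensor diagonal = √(7.6² + 5.7²) = √90.2500 ≈ 9.5000 mm.
Angle of view α = 2·arctan(d/2f) with d = 9.5000 mm and f = 4.21 mm.
d/2f = 1.12827; arctan(1.12827) ≈ 48.4489°, so α ≈ 96.8978°.

96.90°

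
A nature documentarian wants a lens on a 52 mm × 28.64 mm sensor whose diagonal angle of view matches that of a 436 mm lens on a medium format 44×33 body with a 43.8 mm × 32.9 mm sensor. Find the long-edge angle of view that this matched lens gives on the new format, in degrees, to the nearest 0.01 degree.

Sensor diagonal = √(43.8² + 32.9²) = √3000.8500 ≈ 54.7800 mm.
Sensor diagonal = √(52² + 28.64²) = √3524.2496 ≈ 59.3654 mm.
Equal diagonal AOV ⇒ f₂ = f₁ · 59.3654/54.7800 = 436 × 1.08371 ≈ 472.4955 mm.
Long-edge AOV on the new format = 2·arctan(52 / (2 × 472.4955)) = 2·arctan(0.05503) ≈ 6.2993°.

6.30°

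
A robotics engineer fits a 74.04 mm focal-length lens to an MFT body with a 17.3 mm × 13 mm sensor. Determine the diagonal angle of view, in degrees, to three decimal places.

Sensor diagonal = √(17.3² + 13²) = √468.2900 ≈ 21.6400 mm.
Angle of view α = 2·arctan(d/2f) with d = 21.6400 mm and f = 74.04 mm.
d/2f = 0.14614; arctan(0.14614) ≈ 8.3142°, so α ≈ 16.6284°.

16.628°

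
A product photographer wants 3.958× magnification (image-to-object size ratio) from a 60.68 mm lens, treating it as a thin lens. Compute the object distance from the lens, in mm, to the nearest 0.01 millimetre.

76.01 mm

With m = dᵢ/dₒ and 1/f = 1/dₒ + 1/dᵢ, substituting dᵢ = m·dₒ gives 1/f = (1 + 1/m)/dₒ, hence dₒ = f·(1 + 1/m).
dₒ = 60.68 × (1 + 1/3.958) = 60.68 × 1.25265 ≈ 76.011 mm.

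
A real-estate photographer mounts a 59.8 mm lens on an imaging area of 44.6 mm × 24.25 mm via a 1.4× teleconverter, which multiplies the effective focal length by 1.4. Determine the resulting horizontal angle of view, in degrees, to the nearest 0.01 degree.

Effective focal length f = 59.8 × 1.4 = 83.72 mm.
α = 2·arctan(44.6 / (2 × 83.72)) = 2·arctan(0.26636) ≈ 29.8305°.

29.83°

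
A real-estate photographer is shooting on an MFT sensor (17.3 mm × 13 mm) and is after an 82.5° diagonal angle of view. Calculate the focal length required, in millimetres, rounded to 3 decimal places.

Sensor diagonal = √(17.3² + 13²) = √468.2900 ≈ 21.6400 mm.
From α = 2·arctan(d/2f) we get f = d / (2·tan(α/2)).
With d = 21.6400 mm and α/2 = 41.25°, tan(α/2) ≈ 0.87698, so f ≈ 21.6400 / 1.75395 ≈ 12.3379 mm.

12.338 mm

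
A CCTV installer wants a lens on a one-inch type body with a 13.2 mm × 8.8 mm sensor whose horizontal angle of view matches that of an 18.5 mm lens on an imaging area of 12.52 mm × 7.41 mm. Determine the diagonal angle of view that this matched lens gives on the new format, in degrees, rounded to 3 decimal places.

44.261°

Equal horizontal AOV ⇒ f₂ = f₁ · 13.2/12.52 = 18.5 × 1.05431 ≈ 19.5048 mm.
Sensor diagonal = √(13.2² + 8.8²) = √251.6800 ≈ 15.8644 mm.
Diagonal AOV on the new format = 2·arctan(15.8644 / (2 × 19.5048)) = 2·arctan(0.40668) ≈ 44.2612°.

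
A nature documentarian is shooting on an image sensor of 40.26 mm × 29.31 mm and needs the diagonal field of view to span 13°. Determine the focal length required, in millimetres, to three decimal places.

Sensor diagonal = √(40.26² + 29.31²) = √2479.9437 ≈ 49.7990 mm.
From α = 2·arctan(d/2f) we get f = d / (2·tan(α/2)).
With d = 49.7990 mm and α/2 = 6.5°, tan(α/2) ≈ 0.11394, so f ≈ 49.7990 / 0.22787 ≈ 218.5403 mm.

218.540 mm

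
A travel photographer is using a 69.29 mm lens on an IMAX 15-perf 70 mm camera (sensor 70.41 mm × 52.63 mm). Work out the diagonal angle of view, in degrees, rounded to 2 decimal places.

64.78°

Sensor diagonal = √(70.41² + 52.63²) = √7727.4850 ≈ 87.9061 mm.
Angle of view α = 2·arctan(d/2f) with d = 87.9061 mm and f = 69.29 mm.
d/2f = 0.63433; arctan(0.63433) ≈ 32.3884°, so α ≈ 64.7768°.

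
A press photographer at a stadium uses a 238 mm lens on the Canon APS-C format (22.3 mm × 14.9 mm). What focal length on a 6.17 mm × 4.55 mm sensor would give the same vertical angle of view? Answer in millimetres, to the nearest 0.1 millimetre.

Equal angle of view means equal height/f ratio, so f₂ = f₁ · (height₂/height₁) = 238 × 4.55/14.9.
f₂ = 238 × 0.30537 ≈ 72.678 mm.

72.7 mm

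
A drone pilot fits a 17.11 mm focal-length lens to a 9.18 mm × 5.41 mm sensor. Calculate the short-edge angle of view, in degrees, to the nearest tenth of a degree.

Angle of view α = 2·arctan(h/2f) with h = 5.41 mm and f = 17.11 mm.
h/2f = 0.15809; arctan(0.15809) ≈ 8.9838°, so α ≈ 17.9676°.

18.0°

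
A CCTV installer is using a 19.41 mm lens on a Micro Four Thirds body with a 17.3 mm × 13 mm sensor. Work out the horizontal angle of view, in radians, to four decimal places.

Angle of view α = 2·arctan(w/2f) with w = 17.3 mm and f = 19.41 mm.
w/2f = 0.44565; arctan(0.44565) ≈ 0.4192 rad, so α ≈ 0.8385 rad.

0.8385 rad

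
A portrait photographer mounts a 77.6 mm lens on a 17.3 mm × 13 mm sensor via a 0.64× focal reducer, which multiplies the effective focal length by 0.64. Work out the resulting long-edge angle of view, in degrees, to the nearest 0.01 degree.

Effective focal length f = 77.6 × 0.64 = 49.664 mm.
α = 2·arctan(17.3 / (2 × 49.664)) = 2·arctan(0.17417) ≈ 19.7602°.

19.76°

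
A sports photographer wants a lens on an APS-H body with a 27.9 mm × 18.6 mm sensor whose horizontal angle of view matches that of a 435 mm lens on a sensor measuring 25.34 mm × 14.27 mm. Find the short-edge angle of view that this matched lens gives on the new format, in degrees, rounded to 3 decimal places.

2.225°

Equal horizontal AOV ⇒ f₂ = f₁ · 27.9/25.34 = 435 × 1.10103 ≈ 478.9463 mm.
Short-edge AOV on the new format = 2·arctan(18.6 / (2 × 478.9463)) = 2·arctan(0.01942) ≈ 2.2248°.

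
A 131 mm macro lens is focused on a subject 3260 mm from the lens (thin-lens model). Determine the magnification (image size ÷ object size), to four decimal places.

0.0419×

Thin lens: 1/f = 1/dₒ + 1/dᵢ → 1/dᵢ = 1/131 − 1/3260 = 0.0073268 mm⁻¹, so dᵢ ≈ 136.4845 mm.
Magnification m = dᵢ/dₒ = 136.4845/3260 ≈ 0.04187.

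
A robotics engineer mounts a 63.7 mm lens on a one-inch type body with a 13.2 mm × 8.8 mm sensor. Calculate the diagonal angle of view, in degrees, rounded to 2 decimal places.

Sensor diagonal = √(13.2² + 8.8²) = √251.6800 ≈ 15.8644 mm.
Angle of view α = 2·arctan(d/2f) with d = 15.8644 mm and f = 63.7 mm.
d/2f = 0.12452; arctan(0.12452) ≈ 7.0982°, so α ≈ 14.1964°.

14.20°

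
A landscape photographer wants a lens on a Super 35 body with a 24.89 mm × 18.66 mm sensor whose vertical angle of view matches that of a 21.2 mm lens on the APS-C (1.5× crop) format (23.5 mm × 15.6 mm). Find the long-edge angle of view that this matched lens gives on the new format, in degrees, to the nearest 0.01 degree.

Equal vertical AOV ⇒ f₂ = f₁ · 18.66/15.6 = 21.2 × 1.19615 ≈ 25.3585 mm.
Long-edge AOV on the new format = 2·arctan(24.89 / (2 × 25.3585)) = 2·arctan(0.49076) ≈ 52.2802°.

52.28°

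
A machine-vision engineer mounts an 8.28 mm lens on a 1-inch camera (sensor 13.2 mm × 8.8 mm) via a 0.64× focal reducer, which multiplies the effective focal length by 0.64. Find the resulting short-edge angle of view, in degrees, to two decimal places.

79.41°

Effective focal length f = 8.28 × 0.64 = 5.2992 mm.
α = 2·arctan(8.8 / (2 × 5.2992)) = 2·arctan(0.83031) ≈ 79.4066°.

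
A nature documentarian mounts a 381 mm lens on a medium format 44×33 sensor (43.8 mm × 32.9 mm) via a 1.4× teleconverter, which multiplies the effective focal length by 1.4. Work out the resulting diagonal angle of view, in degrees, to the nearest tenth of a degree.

Effective focal length f = 381 × 1.4 = 533.4 mm.
Sensor diagonal = √(43.8² + 32.9²) = √3000.8500 ≈ 54.7800 mm.
α = 2·arctan(54.780 / (2 × 533.4)) = 2·arctan(0.05135) ≈ 5.8791°.

5.9°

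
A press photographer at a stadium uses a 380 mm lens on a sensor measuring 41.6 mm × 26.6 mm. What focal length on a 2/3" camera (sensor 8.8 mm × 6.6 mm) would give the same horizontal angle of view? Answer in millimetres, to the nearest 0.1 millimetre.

Equal angle of view means equal width/f ratio, so f₂ = f₁ · (width₂/width₁) = 380 × 8.8/41.6.
f₂ = 380 × 0.21154 ≈ 80.385 mm.

80.4 mm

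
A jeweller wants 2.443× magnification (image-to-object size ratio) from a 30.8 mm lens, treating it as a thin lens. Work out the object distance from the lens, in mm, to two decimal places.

With m = dᵢ/dₒ and 1/f = 1/dₒ + 1/dᵢ, substituting dᵢ = m·dₒ gives 1/f = (1 + 1/m)/dₒ, hence dₒ = f·(1 + 1/m).
dₒ = 30.8 × (1 + 1/2.443) = 30.8 × 1.40933 ≈ 43.407 mm.

43.41 mm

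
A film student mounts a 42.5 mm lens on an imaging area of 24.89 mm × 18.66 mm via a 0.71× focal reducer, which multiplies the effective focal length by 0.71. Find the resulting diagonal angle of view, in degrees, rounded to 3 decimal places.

Effective focal length f = 42.5 × 0.71 = 30.175 mm.
Sensor diagonal = √(24.89² + 18.66²) = √967.7077 ≈ 31.1080 mm.
α = 2·arctan(31.108 / (2 × 30.175)) = 2·arctan(0.51546) ≈ 54.5386°.

54.539°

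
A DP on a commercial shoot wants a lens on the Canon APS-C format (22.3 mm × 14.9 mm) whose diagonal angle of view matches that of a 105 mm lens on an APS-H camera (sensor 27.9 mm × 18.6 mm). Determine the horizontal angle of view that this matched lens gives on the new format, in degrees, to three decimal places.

Sensor diagonal = √(27.9² + 18.6²) = √1124.3700 ≈ 33.5316 mm.
Sensor diagonal = √(22.3² + 14.9²) = √719.3000 ≈ 26.8198 mm.
Equal diagonal AOV ⇒ f₂ = f₁ · 26.8198/33.5316 = 105 × 0.79984 ≈ 83.9827 mm.
Horizontal AOV on the new format = 2·arctan(22.3 / (2 × 83.9827)) = 2·arctan(0.13277) ≈ 15.1253°.

15.125°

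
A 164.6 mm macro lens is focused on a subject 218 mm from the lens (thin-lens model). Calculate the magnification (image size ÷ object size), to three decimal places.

3.082×

Thin lens: 1/f = 1/dₒ + 1/dᵢ → 1/dᵢ = 1/164.6 − 1/218 = 0.0014882 mm⁻¹, so dᵢ ≈ 671.9625 mm.
Magnification m = dᵢ/dₒ = 671.9625/218 ≈ 3.08240.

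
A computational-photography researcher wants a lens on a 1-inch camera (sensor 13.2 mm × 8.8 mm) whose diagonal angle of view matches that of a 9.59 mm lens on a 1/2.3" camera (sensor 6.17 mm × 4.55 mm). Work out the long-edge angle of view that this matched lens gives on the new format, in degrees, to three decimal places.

36.791°

Sensor diagonal = √(6.17² + 4.55²) = √58.7714 ≈ 7.6663 mm.
Sensor diagonal = √(13.2² + 8.8²) = √251.6800 ≈ 15.8644 mm.
Equal diagonal AOV ⇒ f₂ = f₁ · 15.8644/7.6663 = 9.59 × 2.06939 ≈ 19.8454 mm.
Long-edge AOV on the new format = 2·arctan(13.2 / (2 × 19.8454)) = 2·arctan(0.33257) ≈ 36.7912°.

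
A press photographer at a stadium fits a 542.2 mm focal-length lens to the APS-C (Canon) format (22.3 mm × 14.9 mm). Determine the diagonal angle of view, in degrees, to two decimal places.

2.83°

Sensor diagonal = √(22.3² + 14.9²) = √719.3000 ≈ 26.8198 mm.
Angle of view α = 2·arctan(d/2f) with d = 26.8198 mm and f = 542.2 mm.
d/2f = 0.02473; arctan(0.02473) ≈ 1.4168°, so α ≈ 2.8335°.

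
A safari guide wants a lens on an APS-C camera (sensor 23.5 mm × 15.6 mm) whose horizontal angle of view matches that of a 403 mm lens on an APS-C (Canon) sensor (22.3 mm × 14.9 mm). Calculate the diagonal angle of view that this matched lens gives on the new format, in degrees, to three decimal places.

3.804°

Equal horizontal AOV ⇒ f₂ = f₁ · 23.5/22.3 = 403 × 1.05381 ≈ 424.6861 mm.
Sensor diagonal = √(23.5² + 15.6²) = √795.6100 ≈ 28.2066 mm.
Diagonal AOV on the new format = 2·arctan(28.2066 / (2 × 424.6861)) = 2·arctan(0.03321) ≈ 3.8040°.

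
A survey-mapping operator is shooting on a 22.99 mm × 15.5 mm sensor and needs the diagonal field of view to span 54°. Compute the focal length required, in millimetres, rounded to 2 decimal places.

Sensor diagonal = √(22.99² + 15.5²) = √768.7901 ≈ 27.7271 mm.
From α = 2·arctan(d/2f) we get f = d / (2·tan(α/2)).
With d = 27.7271 mm and α/2 = 27°, tan(α/2) ≈ 0.50953, so f ≈ 27.7271 / 1.01905 ≈ 27.2087 mm.

27.21 mm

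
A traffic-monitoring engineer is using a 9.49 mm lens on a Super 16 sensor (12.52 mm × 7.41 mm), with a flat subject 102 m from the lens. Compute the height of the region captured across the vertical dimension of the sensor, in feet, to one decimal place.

dₒ: 102 m = 102000 mm.
Similar triangles through the lens centre give W/dₒ = h/dᵢ; with 1/f = 1/dₒ + 1/dᵢ this gives W = h·(dₒ − f)/f.
W = 7.41 mm × (102000 − 9.49) / 9.49 = 7.41 × 10747.1560 ≈ 79636.426 mm = 79636.426/304.8 ft = 261.274 ft.

261.3 ft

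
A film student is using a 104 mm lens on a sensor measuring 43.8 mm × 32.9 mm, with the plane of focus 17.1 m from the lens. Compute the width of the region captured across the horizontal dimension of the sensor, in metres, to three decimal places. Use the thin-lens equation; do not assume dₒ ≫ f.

7.158 m

dₒ: 17.1 m = 17100 mm.
Similar triangles through the lens centre give W/dₒ = w/dᵢ; with 1/f = 1/dₒ + 1/dᵢ this gives W = w·(dₒ − f)/f.
W = 43.8 mm × (17100 − 104) / 104 = 43.8 × 163.4231 ≈ 7157.931 mm = 7.15793 m.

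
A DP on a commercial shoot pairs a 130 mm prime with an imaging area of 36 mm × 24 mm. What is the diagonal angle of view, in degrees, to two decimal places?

18.90°

Sensor diagonal = √(36² + 24²) = √1872.0000 ≈ 43.2666 mm.
Angle of view α = 2·arctan(d/2f) with d = 43.2666 mm and f = 130 mm.
d/2f = 0.16641; arctan(0.16641) ≈ 9.4480°, so α ≈ 18.8960°.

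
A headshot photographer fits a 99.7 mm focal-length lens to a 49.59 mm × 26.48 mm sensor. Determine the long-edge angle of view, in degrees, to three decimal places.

Angle of view α = 2·arctan(w/2f) with w = 49.59 mm and f = 99.7 mm.
w/2f = 0.24870; arctan(0.24870) ≈ 13.9659°, so α ≈ 27.9318°.

27.932°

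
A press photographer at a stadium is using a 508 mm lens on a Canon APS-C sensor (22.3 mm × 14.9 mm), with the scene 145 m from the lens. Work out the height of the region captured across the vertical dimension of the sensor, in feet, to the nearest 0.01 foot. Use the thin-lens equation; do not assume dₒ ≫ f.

13.90 ft

dₒ: 145 m = 145000 mm.
Similar triangles through the lens centre give W/dₒ = h/dᵢ; with 1/f = 1/dₒ + 1/dᵢ this gives W = h·(dₒ − f)/f.
W = 14.9 mm × (145000 − 508) / 508 = 14.9 × 284.4331 ≈ 4238.053 mm = 4238.053/304.8 ft = 13.9044 ft.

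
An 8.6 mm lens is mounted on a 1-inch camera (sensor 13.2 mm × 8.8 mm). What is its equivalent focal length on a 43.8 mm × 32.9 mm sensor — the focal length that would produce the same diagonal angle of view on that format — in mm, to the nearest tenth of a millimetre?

29.7 mm

Sensor diagonal = √(13.2² + 8.8²) = √251.6800 ≈ 15.8644 mm.
Sensor diagonal = √(43.8² + 32.9²) = √3000.8500 ≈ 54.7800 mm.
Equal angle of view means equal diagonal/f ratio, so f₂ = f₁ · (diagonal₂/diagonal₁) = 8.6 × 54.7800/15.8644.
f₂ = 8.6 × 3.45301 ≈ 29.696 mm.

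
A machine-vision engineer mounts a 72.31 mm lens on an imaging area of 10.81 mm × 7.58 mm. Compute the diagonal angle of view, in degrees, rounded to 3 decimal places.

Sensor diagonal = √(10.81² + 7.58²) = √174.3125 ≈ 13.2027 mm.
Angle of view α = 2·arctan(d/2f) with d = 13.2027 mm and f = 72.31 mm.
d/2f = 0.09129; arctan(0.09129) ≈ 5.2162°, so α ≈ 10.4325°.

10.432°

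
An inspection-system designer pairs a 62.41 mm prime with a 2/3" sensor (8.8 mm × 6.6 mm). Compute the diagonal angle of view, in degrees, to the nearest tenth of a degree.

Sensor diagonal = √(8.8² + 6.6²) = √121.0000 ≈ 11.0000 mm.
Angle of view α = 2·arctan(d/2f) with d = 11.0000 mm and f = 62.41 mm.
d/2f = 0.08813; arctan(0.08813) ≈ 5.0363°, so α ≈ 10.0726°.

10.1°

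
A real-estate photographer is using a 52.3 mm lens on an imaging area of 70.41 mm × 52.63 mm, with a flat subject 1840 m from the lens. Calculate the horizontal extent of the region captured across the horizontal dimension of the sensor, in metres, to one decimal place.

2477.1 m

dₒ: 1840 m = 1.84e+06 mm.
Similar triangles through the lens centre give W/dₒ = w/dᵢ; with 1/f = 1/dₒ + 1/dᵢ this gives W = w·(dₒ − f)/f.
W = 70.41 mm × (1.84e+06 − 52.3) / 52.3 = 70.41 × 35180.6444 ≈ 2477069.169 mm = 2477.07 m.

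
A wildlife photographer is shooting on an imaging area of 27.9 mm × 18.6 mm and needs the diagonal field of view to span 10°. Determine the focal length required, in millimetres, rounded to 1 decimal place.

191.6 mm

Sensor diagonal = √(27.9² + 18.6²) = √1124.3700 ≈ 33.5316 mm.
From α = 2·arctan(d/2f) we get f = d / (2·tan(α/2)).
With d = 33.5316 mm and α/2 = 5°, tan(α/2) ≈ 0.08749, so f ≈ 33.5316 / 0.17498 ≈ 191.6341 mm.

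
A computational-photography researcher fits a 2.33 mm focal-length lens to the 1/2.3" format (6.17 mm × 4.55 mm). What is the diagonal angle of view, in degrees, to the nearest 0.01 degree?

Sensor diagonal = √(6.17² + 4.55²) = √58.7714 ≈ 7.6663 mm.
Angle of view α = 2·arctan(d/2f) with d = 7.6663 mm and f = 2.33 mm.
d/2f = 1.64512; arctan(1.64512) ≈ 58.7063°, so α ≈ 117.4126°.

117.41°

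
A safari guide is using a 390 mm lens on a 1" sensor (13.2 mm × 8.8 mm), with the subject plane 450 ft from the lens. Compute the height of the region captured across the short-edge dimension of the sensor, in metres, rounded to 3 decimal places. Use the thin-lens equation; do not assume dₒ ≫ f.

dₒ: 450 ft × 304.8 mm/ft = 137160.00 mm.
Similar triangles through the lens centre give W/dₒ = h/dᵢ; with 1/f = 1/dₒ + 1/dᵢ this gives W = h·(dₒ − f)/f.
W = 8.8 mm × (137160 − 390) / 390 = 8.8 × 350.6923 ≈ 3086.092 mm = 3.08609 m.

3.086 m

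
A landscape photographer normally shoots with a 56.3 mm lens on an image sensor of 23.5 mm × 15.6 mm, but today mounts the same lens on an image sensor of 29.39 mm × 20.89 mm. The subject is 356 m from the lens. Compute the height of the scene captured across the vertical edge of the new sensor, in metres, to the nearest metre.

132 m

The focal length stays 56.3 mm; the relevant sensor dimension is now h = 20.89 mm. Object distance dₒ = 356 m = 356000 mm.
Thin-lens field height W = h·(dₒ − f)/f = 20.89 × (356000 − 56.3)/56.3 ≈ 132072.183 mm = 132.072 m.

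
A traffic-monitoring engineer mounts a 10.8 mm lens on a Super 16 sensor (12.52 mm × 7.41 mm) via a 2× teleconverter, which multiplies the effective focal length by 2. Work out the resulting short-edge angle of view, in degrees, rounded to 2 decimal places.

19.47°

Effective focal length f = 10.8 × 2 = 21.6 mm.
α = 2·arctan(7.41 / (2 × 21.6)) = 2·arctan(0.17153) ≈ 19.4662°.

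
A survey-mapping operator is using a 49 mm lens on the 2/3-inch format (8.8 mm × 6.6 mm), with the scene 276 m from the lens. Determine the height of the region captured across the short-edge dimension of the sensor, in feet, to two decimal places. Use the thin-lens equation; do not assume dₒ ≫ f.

dₒ: 276 m = 276000 mm.
Similar triangles through the lens centre give W/dₒ = h/dᵢ; with 1/f = 1/dₒ + 1/dᵢ this gives W = h·(dₒ − f)/f.
W = 6.6 mm × (276000 − 49) / 49 = 6.6 × 5631.6531 ≈ 37168.910 mm = 37168.910/304.8 ft = 121.945 ft.

121.95 ft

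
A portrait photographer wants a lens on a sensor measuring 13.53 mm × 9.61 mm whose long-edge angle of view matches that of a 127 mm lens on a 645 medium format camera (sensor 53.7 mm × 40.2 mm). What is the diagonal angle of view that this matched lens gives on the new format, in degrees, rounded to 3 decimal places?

Equal long-edge AOV ⇒ f₂ = f₁ · 13.53/53.7 = 127 × 0.25196 ≈ 31.9983 mm.
Sensor diagonal = √(13.53² + 9.61²) = √275.4130 ≈ 16.5956 mm.
Diagonal AOV on the new format = 2·arctan(16.5956 / (2 × 31.9983)) = 2·arctan(0.25932) ≈ 29.0754°.

29.075°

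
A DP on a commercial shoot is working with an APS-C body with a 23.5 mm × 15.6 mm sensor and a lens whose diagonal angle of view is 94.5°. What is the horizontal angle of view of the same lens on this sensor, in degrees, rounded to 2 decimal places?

Sensor diagonal = √(23.5² + 15.6²) = √795.6100 ≈ 28.2066 mm.
From the diagonal AOV: f = 28.2066 / (2·tan(47.25°)) = 28.2066 / 2.16359 ≈ 13.0369 mm.
Horizontal AOV = 2·arctan(23.5 / (2 × 13.0369)) = 2·arctan(0.90129) ≈ 84.0557°.

84.06°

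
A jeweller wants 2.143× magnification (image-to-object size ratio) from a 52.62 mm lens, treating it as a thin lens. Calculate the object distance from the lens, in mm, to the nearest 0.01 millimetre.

77.17 mm

With m = dᵢ/dₒ and 1/f = 1/dₒ + 1/dᵢ, substituting dᵢ = m·dₒ gives 1/f = (1 + 1/m)/dₒ, hence dₒ = f·(1 + 1/m).
dₒ = 52.62 × (1 + 1/2.143) = 52.62 × 1.46664 ≈ 77.174 mm.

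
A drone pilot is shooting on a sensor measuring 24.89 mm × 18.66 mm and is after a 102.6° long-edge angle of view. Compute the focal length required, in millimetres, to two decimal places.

9.97 mm

From α = 2·arctan(w/2f) we get f = w / (2·tan(α/2)).
With w = 24.89 mm and α/2 = 51.3°, tan(α/2) ≈ 1.24820, so f ≈ 24.89 / 2.49641 ≈ 9.9703 mm.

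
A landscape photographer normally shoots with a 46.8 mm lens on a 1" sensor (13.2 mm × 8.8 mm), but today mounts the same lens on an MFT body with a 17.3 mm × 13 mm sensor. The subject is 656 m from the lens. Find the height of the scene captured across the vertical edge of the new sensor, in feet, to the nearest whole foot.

The focal length stays 46.8 mm; the relevant sensor dimension is now h = 13 mm. Object distance dₒ = 656 m = 656000 mm.
Thin-lens field height W = h·(dₒ − f)/f = 13 × (656000 − 46.8)/46.8 ≈ 182209.222 mm = 182209.222/304.8 ft = 597.799 ft.

598 ft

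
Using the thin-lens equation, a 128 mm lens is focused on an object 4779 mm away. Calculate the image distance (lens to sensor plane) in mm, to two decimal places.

1/dᵢ = 1/f − 1/dₒ = 1/128 − 1/4779 = 0.0076033 mm⁻¹.
dᵢ = 1/0.0076033 ≈ 131.5227 mm.

131.52 mm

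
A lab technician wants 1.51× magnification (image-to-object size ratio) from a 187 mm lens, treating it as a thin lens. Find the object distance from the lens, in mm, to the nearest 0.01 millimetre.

310.84 mm

With m = dᵢ/dₒ and 1/f = 1/dₒ + 1/dᵢ, substituting dᵢ = m·dₒ gives 1/f = (1 + 1/m)/dₒ, hence dₒ = f·(1 + 1/m).
dₒ = 187 × (1 + 1/1.51) = 187 × 1.66225 ≈ 310.841 mm.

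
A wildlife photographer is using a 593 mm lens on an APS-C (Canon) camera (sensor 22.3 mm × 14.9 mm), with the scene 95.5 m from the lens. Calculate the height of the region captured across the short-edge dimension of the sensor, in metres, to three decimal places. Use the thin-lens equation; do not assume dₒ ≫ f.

2.385 m

dₒ: 95.5 m = 95500 mm.
Similar triangles through the lens centre give W/dₒ = h/dᵢ; with 1/f = 1/dₒ + 1/dᵢ this gives W = h·(dₒ − f)/f.
W = 14.9 mm × (95500 − 593) / 593 = 14.9 × 160.0455 ≈ 2384.678 mm = 2.38468 m.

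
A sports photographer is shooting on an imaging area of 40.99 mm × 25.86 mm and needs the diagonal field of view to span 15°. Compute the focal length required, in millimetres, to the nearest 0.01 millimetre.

184.07 mm

Sensor diagonal = √(40.99² + 25.86²) = √2348.9197 ≈ 48.4657 mm.
From α = 2·arctan(d/2f) we get f = d / (2·tan(α/2)).
With d = 48.4657 mm and α/2 = 7.5°, tan(α/2) ≈ 0.13165, so f ≈ 48.4657 / 0.26330 ≈ 184.0666 mm.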